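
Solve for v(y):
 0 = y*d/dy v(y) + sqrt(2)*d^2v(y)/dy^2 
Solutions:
 v(y) = C1 + C2*erf(2^(1/4)*y/2)


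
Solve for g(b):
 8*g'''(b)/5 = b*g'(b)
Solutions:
 g(b) = C1 + Integral(C2*airyai(5^(1/3)*b/2) + C3*airybi(5^(1/3)*b/2), b)


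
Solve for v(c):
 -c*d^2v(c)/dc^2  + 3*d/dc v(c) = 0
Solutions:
 v(c) = C1 + C2*c^4


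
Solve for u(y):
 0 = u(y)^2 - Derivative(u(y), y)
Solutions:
 u(y) = -1/(C1 + y)


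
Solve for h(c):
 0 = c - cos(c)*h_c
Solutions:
 h(c) = C1 + Integral(c/cos(c), c)


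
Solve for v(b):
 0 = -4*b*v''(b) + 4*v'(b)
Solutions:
 v(b) = C1 + C2*b^2


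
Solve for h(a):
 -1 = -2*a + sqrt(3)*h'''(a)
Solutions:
 h(a) = C1 + C2*a + C3*a^2 + sqrt(3)*a^4/36 - sqrt(3)*a^3/18


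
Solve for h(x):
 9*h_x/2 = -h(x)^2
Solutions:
 h(x) = 9/(C1 + 2*x)


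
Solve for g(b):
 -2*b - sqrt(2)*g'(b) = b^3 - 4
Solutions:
 g(b) = C1 - sqrt(2)*b^4/8 - sqrt(2)*b^2/2 + 2*sqrt(2)*b


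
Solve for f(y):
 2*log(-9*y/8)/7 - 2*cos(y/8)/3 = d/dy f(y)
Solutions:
 f(y) = C1 + 2*y*log(-y)/7 - 6*y*log(2)/7 - 2*y/7 + 4*y*log(3)/7 - 16*sin(y/8)/3


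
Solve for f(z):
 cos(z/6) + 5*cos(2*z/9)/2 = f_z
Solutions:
 f(z) = C1 + 6*sin(z/6) + 45*sin(2*z/9)/4


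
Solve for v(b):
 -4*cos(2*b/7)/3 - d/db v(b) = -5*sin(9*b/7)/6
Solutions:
 v(b) = C1 - 14*sin(2*b/7)/3 - 35*cos(9*b/7)/54


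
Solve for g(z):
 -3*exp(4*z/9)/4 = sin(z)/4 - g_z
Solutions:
 g(z) = C1 + 27*exp(4*z/9)/16 - cos(z)/4


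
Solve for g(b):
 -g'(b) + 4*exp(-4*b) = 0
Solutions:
 g(b) = C1 - exp(-4*b)


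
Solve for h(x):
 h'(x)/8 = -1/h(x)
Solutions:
 h(x) = -sqrt(C1 - 16*x)
 h(x) = sqrt(C1 - 16*x)


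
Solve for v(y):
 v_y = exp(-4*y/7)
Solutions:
 v(y) = C1 - 7*exp(-4*y/7)/4


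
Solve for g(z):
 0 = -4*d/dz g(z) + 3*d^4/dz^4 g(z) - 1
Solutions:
 g(z) = C1 + C4*exp(6^(2/3)*z/3) - z/4 + (C2*sin(2^(2/3)*3^(1/6)*z/2) + C3*cos(2^(2/3)*3^(1/6)*z/2))*exp(-6^(2/3)*z/6)


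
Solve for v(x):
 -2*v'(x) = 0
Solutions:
 v(x) = C1


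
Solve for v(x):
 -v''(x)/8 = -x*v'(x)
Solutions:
 v(x) = C1 + C2*erfi(2*x)


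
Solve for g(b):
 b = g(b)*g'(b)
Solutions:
 g(b) = -sqrt(C1 + b^2)
 g(b) = sqrt(C1 + b^2)


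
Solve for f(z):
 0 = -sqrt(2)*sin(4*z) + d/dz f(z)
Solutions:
 f(z) = C1 - sqrt(2)*cos(4*z)/4


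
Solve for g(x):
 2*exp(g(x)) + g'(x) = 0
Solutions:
 g(x) = log(1/(C1 + 2*x))


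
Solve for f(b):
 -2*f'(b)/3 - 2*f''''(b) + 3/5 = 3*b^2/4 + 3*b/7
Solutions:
 f(b) = C1 + C4*exp(-3^(2/3)*b/3) - 3*b^3/8 - 9*b^2/28 + 9*b/10 + (C2*sin(3^(1/6)*b/2) + C3*cos(3^(1/6)*b/2))*exp(3^(2/3)*b/6)


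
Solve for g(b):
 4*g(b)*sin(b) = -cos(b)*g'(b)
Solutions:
 g(b) = C1*cos(b)^4


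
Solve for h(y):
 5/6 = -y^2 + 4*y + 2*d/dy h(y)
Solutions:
 h(y) = C1 + y^3/6 - y^2 + 5*y/12


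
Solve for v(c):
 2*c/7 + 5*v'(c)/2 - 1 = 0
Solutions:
 v(c) = C1 - 2*c^2/35 + 2*c/5


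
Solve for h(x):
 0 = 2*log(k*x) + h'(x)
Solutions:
 h(x) = C1 - 2*x*log(k*x) + 2*x


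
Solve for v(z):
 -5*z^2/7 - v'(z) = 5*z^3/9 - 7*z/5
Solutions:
 v(z) = C1 - 5*z^4/36 - 5*z^3/21 + 7*z^2/10


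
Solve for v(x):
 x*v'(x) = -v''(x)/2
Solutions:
 v(x) = C1 + C2*erf(x)


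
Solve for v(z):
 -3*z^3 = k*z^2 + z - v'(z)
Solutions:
 v(z) = C1 + k*z^3/3 + 3*z^4/4 + z^2/2


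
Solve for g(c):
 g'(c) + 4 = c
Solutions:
 g(c) = C1 + c^2/2 - 4*c


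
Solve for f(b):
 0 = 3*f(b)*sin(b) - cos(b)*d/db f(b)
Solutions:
 f(b) = C1/cos(b)^3


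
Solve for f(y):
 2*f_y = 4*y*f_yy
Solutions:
 f(y) = C1 + C2*y^(3/2)


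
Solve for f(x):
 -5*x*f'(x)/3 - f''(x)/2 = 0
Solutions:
 f(x) = C1 + C2*erf(sqrt(15)*x/3)


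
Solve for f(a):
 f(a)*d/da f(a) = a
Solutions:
 f(a) = -sqrt(C1 + a^2)
 f(a) = sqrt(C1 + a^2)


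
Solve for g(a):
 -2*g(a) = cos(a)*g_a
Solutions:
 g(a) = C1*(sin(a) - 1)/(sin(a) + 1)


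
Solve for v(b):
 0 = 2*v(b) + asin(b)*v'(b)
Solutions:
 v(b) = C1*exp(-2*Integral(1/asin(b), b))


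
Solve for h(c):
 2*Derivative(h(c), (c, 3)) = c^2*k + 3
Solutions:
 h(c) = C1 + C2*c + C3*c^2 + c^5*k/120 + c^3/4


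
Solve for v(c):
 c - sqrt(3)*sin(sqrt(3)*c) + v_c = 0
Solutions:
 v(c) = C1 - c^2/2 - cos(sqrt(3)*c)


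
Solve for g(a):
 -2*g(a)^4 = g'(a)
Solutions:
 g(a) = (-3^(2/3) - 3*3^(1/6)*I)*(1/(C1 + 2*a))^(1/3)/6
 g(a) = (-3^(2/3) + 3*3^(1/6)*I)*(1/(C1 + 2*a))^(1/3)/6
 g(a) = (1/(C1 + 6*a))^(1/3)


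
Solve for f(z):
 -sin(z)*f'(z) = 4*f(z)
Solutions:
 f(z) = C1*(cos(z)^2 + 2*cos(z) + 1)/(cos(z)^2 - 2*cos(z) + 1)


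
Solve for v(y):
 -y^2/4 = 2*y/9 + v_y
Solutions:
 v(y) = C1 - y^3/12 - y^2/9


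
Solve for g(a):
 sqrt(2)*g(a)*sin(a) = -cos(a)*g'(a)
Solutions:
 g(a) = C1*cos(a)^(sqrt(2))


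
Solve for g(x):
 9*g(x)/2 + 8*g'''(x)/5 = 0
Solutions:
 g(x) = C3*exp(x*(-2^(2/3)*45^(1/3) + 3*5^(1/3)*6^(2/3))/16)*sin(3*2^(2/3)*3^(1/6)*5^(1/3)*x/8) + C4*exp(x*(-2^(2/3)*45^(1/3) + 3*5^(1/3)*6^(2/3))/16)*cos(3*2^(2/3)*3^(1/6)*5^(1/3)*x/8) + C5*exp(-x*(2^(2/3)*45^(1/3) + 3*5^(1/3)*6^(2/3))/16) + (C1*sin(3*2^(2/3)*3^(1/6)*5^(1/3)*x/8) + C2*cos(3*2^(2/3)*3^(1/6)*5^(1/3)*x/8))*exp(2^(2/3)*45^(1/3)*x/8)


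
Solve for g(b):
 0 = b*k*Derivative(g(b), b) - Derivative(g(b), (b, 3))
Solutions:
 g(b) = C1 + Integral(C2*airyai(b*k^(1/3)) + C3*airybi(b*k^(1/3)), b)


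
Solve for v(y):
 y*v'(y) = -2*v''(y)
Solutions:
 v(y) = C1 + C2*erf(y/2)


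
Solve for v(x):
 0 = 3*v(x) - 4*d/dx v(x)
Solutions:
 v(x) = C1*exp(3*x/4)


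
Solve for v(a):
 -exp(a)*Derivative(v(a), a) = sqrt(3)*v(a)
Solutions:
 v(a) = C1*exp(sqrt(3)*exp(-a))


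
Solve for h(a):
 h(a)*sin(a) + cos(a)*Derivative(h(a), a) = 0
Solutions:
 h(a) = C1*cos(a)


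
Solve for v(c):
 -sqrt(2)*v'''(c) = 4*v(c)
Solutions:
 v(c) = C3*exp(-sqrt(2)*c) + (C1*sin(sqrt(6)*c/2) + C2*cos(sqrt(6)*c/2))*exp(sqrt(2)*c/2)


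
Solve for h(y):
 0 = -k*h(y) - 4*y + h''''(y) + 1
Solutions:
 h(y) = C1*exp(-k^(1/4)*y) + C2*exp(k^(1/4)*y) + C3*exp(-I*k^(1/4)*y) + C4*exp(I*k^(1/4)*y) - 4*y/k + 1/k


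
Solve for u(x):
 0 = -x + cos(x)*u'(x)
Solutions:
 u(x) = C1 + Integral(x/cos(x), x)


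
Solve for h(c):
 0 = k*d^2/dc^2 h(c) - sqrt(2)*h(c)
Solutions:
 h(c) = C1*exp(-2^(1/4)*c*sqrt(1/k)) + C2*exp(2^(1/4)*c*sqrt(1/k))


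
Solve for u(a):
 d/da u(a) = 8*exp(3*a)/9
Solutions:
 u(a) = C1 + 8*exp(3*a)/27


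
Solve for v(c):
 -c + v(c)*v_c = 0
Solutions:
 v(c) = -sqrt(C1 + c^2)
 v(c) = sqrt(C1 + c^2)


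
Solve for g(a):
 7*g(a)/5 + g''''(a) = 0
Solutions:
 g(a) = (C1*sin(sqrt(2)*5^(3/4)*7^(1/4)*a/10) + C2*cos(sqrt(2)*5^(3/4)*7^(1/4)*a/10))*exp(-sqrt(2)*5^(3/4)*7^(1/4)*a/10) + (C3*sin(sqrt(2)*5^(3/4)*7^(1/4)*a/10) + C4*cos(sqrt(2)*5^(3/4)*7^(1/4)*a/10))*exp(sqrt(2)*5^(3/4)*7^(1/4)*a/10)


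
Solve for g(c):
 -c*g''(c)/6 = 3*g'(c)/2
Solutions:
 g(c) = C1 + C2/c^8


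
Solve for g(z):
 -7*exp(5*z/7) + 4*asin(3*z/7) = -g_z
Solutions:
 g(z) = C1 - 4*z*asin(3*z/7) - 4*sqrt(49 - 9*z^2)/3 + 49*exp(5*z/7)/5


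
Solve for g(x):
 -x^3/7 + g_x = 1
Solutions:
 g(x) = C1 + x^4/28 + x


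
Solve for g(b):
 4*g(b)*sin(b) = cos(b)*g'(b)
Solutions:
 g(b) = C1/cos(b)^4


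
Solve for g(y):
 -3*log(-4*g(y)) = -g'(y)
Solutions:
 -Integral(1/(log(-_y) + 2*log(2)), (_y, g(y)))/3 = C1 - y


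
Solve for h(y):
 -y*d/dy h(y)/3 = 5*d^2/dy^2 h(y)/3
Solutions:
 h(y) = C1 + C2*erf(sqrt(10)*y/10)


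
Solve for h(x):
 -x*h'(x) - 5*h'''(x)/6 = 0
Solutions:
 h(x) = C1 + Integral(C2*airyai(-5^(2/3)*6^(1/3)*x/5) + C3*airybi(-5^(2/3)*6^(1/3)*x/5), x)


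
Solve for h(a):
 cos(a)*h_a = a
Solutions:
 h(a) = C1 + Integral(a/cos(a), a)


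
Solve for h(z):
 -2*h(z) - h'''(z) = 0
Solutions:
 h(z) = C3*exp(-2^(1/3)*z) + (C1*sin(2^(1/3)*sqrt(3)*z/2) + C2*cos(2^(1/3)*sqrt(3)*z/2))*exp(2^(1/3)*z/2)


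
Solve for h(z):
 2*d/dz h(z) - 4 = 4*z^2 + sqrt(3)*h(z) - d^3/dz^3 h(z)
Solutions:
 h(z) = C1*exp(-2^(1/3)*sqrt(3)*z*(-4/(9 + sqrt(113))^(1/3) + 2^(1/3)*(9 + sqrt(113))^(1/3))/12)*sin(2^(1/3)*z*((9 + sqrt(113))^(-1/3) + 2^(1/3)*(9 + sqrt(113))^(1/3)/4)) + C2*exp(-2^(1/3)*sqrt(3)*z*(-4/(9 + sqrt(113))^(1/3) + 2^(1/3)*(9 + sqrt(113))^(1/3))/12)*cos(2^(1/3)*z*((9 + sqrt(113))^(-1/3) + 2^(1/3)*(9 + sqrt(113))^(1/3)/4)) + C3*exp(2^(1/3)*sqrt(3)*z*(-4/(9 + sqrt(113))^(1/3) + 2^(1/3)*(9 + sqrt(113))^(1/3))/6) - 4*sqrt(3)*z^2/3 - 16*z/3 - 44*sqrt(3)/9


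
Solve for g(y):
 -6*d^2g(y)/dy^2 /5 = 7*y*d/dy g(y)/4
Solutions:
 g(y) = C1 + C2*erf(sqrt(105)*y/12)


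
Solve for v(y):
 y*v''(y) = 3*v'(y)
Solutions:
 v(y) = C1 + C2*y^4


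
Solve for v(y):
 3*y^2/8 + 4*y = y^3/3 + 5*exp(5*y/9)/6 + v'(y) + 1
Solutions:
 v(y) = C1 - y^4/12 + y^3/8 + 2*y^2 - y - 3*exp(5*y/9)/2


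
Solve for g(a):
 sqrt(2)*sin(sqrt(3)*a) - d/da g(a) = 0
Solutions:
 g(a) = C1 - sqrt(6)*cos(sqrt(3)*a)/3


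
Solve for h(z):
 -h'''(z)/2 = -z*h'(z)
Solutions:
 h(z) = C1 + Integral(C2*airyai(2^(1/3)*z) + C3*airybi(2^(1/3)*z), z)


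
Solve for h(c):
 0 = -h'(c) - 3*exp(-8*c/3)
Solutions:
 h(c) = C1 + 9*exp(-8*c/3)/8


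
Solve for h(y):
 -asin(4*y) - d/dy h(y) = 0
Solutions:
 h(y) = C1 - y*asin(4*y) - sqrt(1 - 16*y^2)/4


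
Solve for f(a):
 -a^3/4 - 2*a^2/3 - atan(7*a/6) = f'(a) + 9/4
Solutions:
 f(a) = C1 - a^4/16 - 2*a^3/9 - a*atan(7*a/6) - 9*a/4 + 3*log(49*a^2 + 36)/7


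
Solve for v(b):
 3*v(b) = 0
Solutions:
 v(b) = 0


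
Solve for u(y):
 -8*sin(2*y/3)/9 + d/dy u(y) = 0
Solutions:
 u(y) = C1 - 4*cos(2*y/3)/3


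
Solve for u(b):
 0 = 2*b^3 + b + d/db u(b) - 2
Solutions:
 u(b) = C1 - b^4/2 - b^2/2 + 2*b


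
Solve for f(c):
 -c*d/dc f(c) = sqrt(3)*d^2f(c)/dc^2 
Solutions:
 f(c) = C1 + C2*erf(sqrt(2)*3^(3/4)*c/6)


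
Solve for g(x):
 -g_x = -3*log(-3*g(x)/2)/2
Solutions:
 -2*Integral(1/(log(-_y) - log(2) + log(3)), (_y, g(x)))/3 = C1 - x


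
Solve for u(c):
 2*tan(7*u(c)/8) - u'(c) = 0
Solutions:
 u(c) = -8*asin(C1*exp(7*c/4))/7 + 8*pi/7
 u(c) = 8*asin(C1*exp(7*c/4))/7


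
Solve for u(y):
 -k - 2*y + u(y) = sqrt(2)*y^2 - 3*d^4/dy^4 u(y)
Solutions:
 u(y) = k + sqrt(2)*y^2 + 2*y + (C1*sin(sqrt(2)*3^(3/4)*y/6) + C2*cos(sqrt(2)*3^(3/4)*y/6))*exp(-sqrt(2)*3^(3/4)*y/6) + (C3*sin(sqrt(2)*3^(3/4)*y/6) + C4*cos(sqrt(2)*3^(3/4)*y/6))*exp(sqrt(2)*3^(3/4)*y/6)


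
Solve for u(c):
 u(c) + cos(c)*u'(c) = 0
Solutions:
 u(c) = C1*sqrt(sin(c) - 1)/sqrt(sin(c) + 1)


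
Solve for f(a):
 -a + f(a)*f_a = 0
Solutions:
 f(a) = -sqrt(C1 + a^2)
 f(a) = sqrt(C1 + a^2)


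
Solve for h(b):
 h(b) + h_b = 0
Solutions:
 h(b) = C1*exp(-b)


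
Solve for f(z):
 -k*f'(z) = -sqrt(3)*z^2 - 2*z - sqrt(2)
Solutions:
 f(z) = C1 + sqrt(3)*z^3/(3*k) + z^2/k + sqrt(2)*z/k


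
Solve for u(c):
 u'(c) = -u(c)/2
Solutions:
 u(c) = C1*exp(-c/2)


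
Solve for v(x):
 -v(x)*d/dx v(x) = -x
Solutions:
 v(x) = -sqrt(C1 + x^2)
 v(x) = sqrt(C1 + x^2)


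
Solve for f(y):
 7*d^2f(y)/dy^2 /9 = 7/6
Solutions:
 f(y) = C1 + C2*y + 3*y^2/4


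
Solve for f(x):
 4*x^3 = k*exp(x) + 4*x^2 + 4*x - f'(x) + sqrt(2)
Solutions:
 f(x) = C1 + k*exp(x) - x^4 + 4*x^3/3 + 2*x^2 + sqrt(2)*x


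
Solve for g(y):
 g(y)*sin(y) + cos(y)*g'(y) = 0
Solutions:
 g(y) = C1*cos(y)


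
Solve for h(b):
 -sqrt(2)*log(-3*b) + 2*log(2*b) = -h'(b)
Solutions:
 h(b) = C1 - b*(2 - sqrt(2))*log(b) + b*(-sqrt(2) - 2*log(2) + sqrt(2)*log(3) + 2 + sqrt(2)*I*pi)


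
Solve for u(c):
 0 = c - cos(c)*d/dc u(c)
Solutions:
 u(c) = C1 + Integral(c/cos(c), c)


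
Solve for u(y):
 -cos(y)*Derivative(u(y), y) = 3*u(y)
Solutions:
 u(y) = C1*(sin(y) - 1)^(3/2)/(sin(y) + 1)^(3/2)


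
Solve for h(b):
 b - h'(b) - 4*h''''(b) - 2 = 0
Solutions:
 h(b) = C1 + C4*exp(-2^(1/3)*b/2) + b^2/2 - 2*b + (C2*sin(2^(1/3)*sqrt(3)*b/4) + C3*cos(2^(1/3)*sqrt(3)*b/4))*exp(2^(1/3)*b/4)


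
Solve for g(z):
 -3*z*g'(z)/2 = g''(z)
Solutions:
 g(z) = C1 + C2*erf(sqrt(3)*z/2)


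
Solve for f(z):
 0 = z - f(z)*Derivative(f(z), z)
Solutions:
 f(z) = -sqrt(C1 + z^2)
 f(z) = sqrt(C1 + z^2)


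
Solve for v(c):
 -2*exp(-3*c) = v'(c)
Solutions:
 v(c) = C1 + 2*exp(-3*c)/3


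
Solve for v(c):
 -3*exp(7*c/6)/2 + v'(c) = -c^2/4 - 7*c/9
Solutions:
 v(c) = C1 - c^3/12 - 7*c^2/18 + 9*exp(7*c/6)/7


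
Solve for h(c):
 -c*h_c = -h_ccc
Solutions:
 h(c) = C1 + Integral(C2*airyai(c) + C3*airybi(c), c)


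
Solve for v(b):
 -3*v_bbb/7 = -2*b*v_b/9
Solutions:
 v(b) = C1 + Integral(C2*airyai(14^(1/3)*b/3) + C3*airybi(14^(1/3)*b/3), b)


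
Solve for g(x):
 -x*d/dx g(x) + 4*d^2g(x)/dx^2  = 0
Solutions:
 g(x) = C1 + C2*erfi(sqrt(2)*x/4)


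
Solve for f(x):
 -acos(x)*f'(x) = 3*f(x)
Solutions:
 f(x) = C1*exp(-3*Integral(1/acos(x), x))


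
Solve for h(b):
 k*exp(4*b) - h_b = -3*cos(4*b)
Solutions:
 h(b) = C1 + k*exp(4*b)/4 + 3*sin(4*b)/4


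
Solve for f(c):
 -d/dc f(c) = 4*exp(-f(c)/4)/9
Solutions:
 f(c) = 4*log(C1 - c/9)


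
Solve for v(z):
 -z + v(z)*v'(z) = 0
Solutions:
 v(z) = -sqrt(C1 + z^2)
 v(z) = sqrt(C1 + z^2)


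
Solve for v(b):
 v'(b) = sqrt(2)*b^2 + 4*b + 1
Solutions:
 v(b) = C1 + sqrt(2)*b^3/3 + 2*b^2 + b


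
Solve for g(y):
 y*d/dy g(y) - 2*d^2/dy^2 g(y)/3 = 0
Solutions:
 g(y) = C1 + C2*erfi(sqrt(3)*y/2)


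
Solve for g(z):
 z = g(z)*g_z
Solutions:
 g(z) = -sqrt(C1 + z^2)
 g(z) = sqrt(C1 + z^2)


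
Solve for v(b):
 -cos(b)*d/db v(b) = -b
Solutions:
 v(b) = C1 + Integral(b/cos(b), b)


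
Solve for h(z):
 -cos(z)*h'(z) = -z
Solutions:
 h(z) = C1 + Integral(z/cos(z), z)


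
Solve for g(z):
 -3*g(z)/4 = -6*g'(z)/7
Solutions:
 g(z) = C1*exp(7*z/8)


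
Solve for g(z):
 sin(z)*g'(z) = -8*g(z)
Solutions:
 g(z) = C1*(cos(z)^4 + 4*cos(z)^3 + 6*cos(z)^2 + 4*cos(z) + 1)/(cos(z)^4 - 4*cos(z)^3 + 6*cos(z)^2 - 4*cos(z) + 1)


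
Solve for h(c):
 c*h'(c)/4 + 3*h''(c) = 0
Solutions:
 h(c) = C1 + C2*erf(sqrt(6)*c/12)


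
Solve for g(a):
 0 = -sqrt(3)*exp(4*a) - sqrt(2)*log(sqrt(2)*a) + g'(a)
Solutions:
 g(a) = C1 + sqrt(2)*a*log(a) + sqrt(2)*a*(-1 + log(2)/2) + sqrt(3)*exp(4*a)/4


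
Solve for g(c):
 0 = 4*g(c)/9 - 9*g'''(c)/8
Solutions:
 g(c) = C3*exp(2*6^(2/3)*c/9) + (C1*sin(2^(2/3)*3^(1/6)*c/3) + C2*cos(2^(2/3)*3^(1/6)*c/3))*exp(-6^(2/3)*c/9)


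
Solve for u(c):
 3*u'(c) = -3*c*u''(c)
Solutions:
 u(c) = C1 + C2*log(c)


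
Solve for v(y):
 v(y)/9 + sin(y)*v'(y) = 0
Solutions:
 v(y) = C1*(cos(y) + 1)^(1/18)/(cos(y) - 1)^(1/18)


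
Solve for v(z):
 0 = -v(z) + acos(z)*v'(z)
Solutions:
 v(z) = C1*exp(Integral(1/acos(z), z))


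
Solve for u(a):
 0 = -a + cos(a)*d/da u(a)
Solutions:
 u(a) = C1 + Integral(a/cos(a), a)


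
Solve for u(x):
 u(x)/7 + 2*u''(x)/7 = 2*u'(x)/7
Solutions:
 u(x) = (C1*sin(x/2) + C2*cos(x/2))*exp(x/2)


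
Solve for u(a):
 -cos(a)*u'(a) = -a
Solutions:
 u(a) = C1 + Integral(a/cos(a), a)


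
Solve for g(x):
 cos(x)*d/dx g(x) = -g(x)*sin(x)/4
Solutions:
 g(x) = C1*cos(x)^(1/4)


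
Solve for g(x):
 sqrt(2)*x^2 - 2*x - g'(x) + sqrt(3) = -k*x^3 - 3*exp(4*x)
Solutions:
 g(x) = C1 + k*x^4/4 + sqrt(2)*x^3/3 - x^2 + sqrt(3)*x + 3*exp(4*x)/4


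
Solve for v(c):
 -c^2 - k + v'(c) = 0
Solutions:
 v(c) = C1 + c^3/3 + c*k


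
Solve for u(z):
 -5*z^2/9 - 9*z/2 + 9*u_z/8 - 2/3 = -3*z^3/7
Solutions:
 u(z) = C1 - 2*z^4/21 + 40*z^3/243 + 2*z^2 + 16*z/27


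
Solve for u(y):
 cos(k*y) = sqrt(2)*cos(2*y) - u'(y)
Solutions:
 u(y) = C1 + sqrt(2)*sin(2*y)/2 - sin(k*y)/k


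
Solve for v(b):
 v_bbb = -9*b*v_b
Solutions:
 v(b) = C1 + Integral(C2*airyai(-3^(2/3)*b) + C3*airybi(-3^(2/3)*b), b)


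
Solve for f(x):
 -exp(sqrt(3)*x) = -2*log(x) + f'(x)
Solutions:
 f(x) = C1 + 2*x*log(x) - 2*x - sqrt(3)*exp(sqrt(3)*x)/3


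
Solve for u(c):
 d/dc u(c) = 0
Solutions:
 u(c) = C1


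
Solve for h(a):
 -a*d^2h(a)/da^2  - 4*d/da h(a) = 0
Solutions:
 h(a) = C1 + C2/a^3


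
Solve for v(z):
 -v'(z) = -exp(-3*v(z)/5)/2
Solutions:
 v(z) = 5*log(C1 + 3*z/10)/3
 v(z) = 5*log(10^(2/3)*(-3^(1/3) - 3^(5/6)*I)*(C1 + z)^(1/3)/20)
 v(z) = 5*log(10^(2/3)*(-3^(1/3) + 3^(5/6)*I)*(C1 + z)^(1/3)/20)


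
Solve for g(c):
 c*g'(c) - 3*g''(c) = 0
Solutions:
 g(c) = C1 + C2*erfi(sqrt(6)*c/6)


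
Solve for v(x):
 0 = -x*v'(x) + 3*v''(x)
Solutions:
 v(x) = C1 + C2*erfi(sqrt(6)*x/6)


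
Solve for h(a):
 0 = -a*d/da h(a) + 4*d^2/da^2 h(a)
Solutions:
 h(a) = C1 + C2*erfi(sqrt(2)*a/4)


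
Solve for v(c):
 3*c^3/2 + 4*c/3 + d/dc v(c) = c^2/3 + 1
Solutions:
 v(c) = C1 - 3*c^4/8 + c^3/9 - 2*c^2/3 + c


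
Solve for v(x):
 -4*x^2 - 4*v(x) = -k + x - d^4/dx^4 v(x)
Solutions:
 v(x) = C1*exp(-sqrt(2)*x) + C2*exp(sqrt(2)*x) + C3*sin(sqrt(2)*x) + C4*cos(sqrt(2)*x) + k/4 - x^2 - x/4


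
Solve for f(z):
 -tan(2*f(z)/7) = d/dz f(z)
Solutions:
 f(z) = -7*asin(C1*exp(-2*z/7))/2 + 7*pi/2
 f(z) = 7*asin(C1*exp(-2*z/7))/2


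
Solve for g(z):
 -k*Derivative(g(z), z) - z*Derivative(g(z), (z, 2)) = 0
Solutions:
 g(z) = C1 + z^(1 - re(k))*(C2*sin(log(z)*Abs(im(k))) + C3*cos(log(z)*im(k)))


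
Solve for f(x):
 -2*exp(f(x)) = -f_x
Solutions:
 f(x) = log(-1/(C1 + 2*x))


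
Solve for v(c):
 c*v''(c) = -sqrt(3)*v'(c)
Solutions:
 v(c) = C1 + C2*c^(1 - sqrt(3))


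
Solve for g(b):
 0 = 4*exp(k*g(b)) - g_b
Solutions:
 g(b) = Piecewise((log(-1/(C1*k + 4*b*k))/k, Ne(k, 0)), (nan, True))
 g(b) = Piecewise((C1 + 4*b, Eq(k, 0)), (nan, True))


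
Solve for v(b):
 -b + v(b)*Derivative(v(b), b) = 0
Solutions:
 v(b) = -sqrt(C1 + b^2)
 v(b) = sqrt(C1 + b^2)


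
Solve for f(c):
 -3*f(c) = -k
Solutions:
 f(c) = k/3


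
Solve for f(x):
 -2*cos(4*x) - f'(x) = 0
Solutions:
 f(x) = C1 - sin(4*x)/2


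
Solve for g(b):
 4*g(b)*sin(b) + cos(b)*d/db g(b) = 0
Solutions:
 g(b) = C1*cos(b)^4


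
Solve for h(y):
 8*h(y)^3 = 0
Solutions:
 h(y) = 0


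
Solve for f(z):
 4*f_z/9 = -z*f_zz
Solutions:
 f(z) = C1 + C2*z^(5/9)


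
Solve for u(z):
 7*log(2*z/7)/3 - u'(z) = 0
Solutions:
 u(z) = C1 + 7*z*log(z)/3 - 7*z*log(7)/3 - 7*z/3 + 7*z*log(2)/3


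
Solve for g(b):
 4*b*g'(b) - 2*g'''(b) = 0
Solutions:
 g(b) = C1 + Integral(C2*airyai(2^(1/3)*b) + C3*airybi(2^(1/3)*b), b)


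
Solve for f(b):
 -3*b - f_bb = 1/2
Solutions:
 f(b) = C1 + C2*b - b^3/2 - b^2/4


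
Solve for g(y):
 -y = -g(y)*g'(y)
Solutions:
 g(y) = -sqrt(C1 + y^2)
 g(y) = sqrt(C1 + y^2)


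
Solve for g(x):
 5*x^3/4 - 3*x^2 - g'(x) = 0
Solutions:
 g(x) = C1 + 5*x^4/16 - x^3


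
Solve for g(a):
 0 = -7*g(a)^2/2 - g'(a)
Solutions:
 g(a) = 2/(C1 + 7*a)


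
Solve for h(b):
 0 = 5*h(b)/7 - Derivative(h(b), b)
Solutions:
 h(b) = C1*exp(5*b/7)


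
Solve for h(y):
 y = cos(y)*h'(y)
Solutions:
 h(y) = C1 + Integral(y/cos(y), y)


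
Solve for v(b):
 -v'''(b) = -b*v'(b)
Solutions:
 v(b) = C1 + Integral(C2*airyai(b) + C3*airybi(b), b)


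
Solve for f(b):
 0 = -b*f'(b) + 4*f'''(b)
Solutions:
 f(b) = C1 + Integral(C2*airyai(2^(1/3)*b/2) + C3*airybi(2^(1/3)*b/2), b)


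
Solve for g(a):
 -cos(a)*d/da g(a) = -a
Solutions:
 g(a) = C1 + Integral(a/cos(a), a)


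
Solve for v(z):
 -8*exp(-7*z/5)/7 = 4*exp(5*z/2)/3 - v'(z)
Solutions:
 v(z) = C1 + 8*exp(5*z/2)/15 - 40*exp(-7*z/5)/49


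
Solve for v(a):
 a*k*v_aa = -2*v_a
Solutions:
 v(a) = C1 + a^(((re(k) - 2)*re(k) + im(k)^2)/(re(k)^2 + im(k)^2))*(C2*sin(2*log(a)*Abs(im(k))/(re(k)^2 + im(k)^2)) + C3*cos(2*log(a)*im(k)/(re(k)^2 + im(k)^2)))


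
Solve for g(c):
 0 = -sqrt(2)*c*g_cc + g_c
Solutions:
 g(c) = C1 + C2*c^(sqrt(2)/2 + 1)


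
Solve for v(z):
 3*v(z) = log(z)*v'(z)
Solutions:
 v(z) = C1*exp(3*li(z))


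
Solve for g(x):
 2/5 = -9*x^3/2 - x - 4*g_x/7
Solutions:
 g(x) = C1 - 63*x^4/32 - 7*x^2/8 - 7*x/10


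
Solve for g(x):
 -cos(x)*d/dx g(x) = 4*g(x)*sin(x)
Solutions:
 g(x) = C1*cos(x)^4


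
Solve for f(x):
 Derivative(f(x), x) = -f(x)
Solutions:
 f(x) = C1*exp(-x)


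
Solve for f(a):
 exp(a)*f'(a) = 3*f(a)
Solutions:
 f(a) = C1*exp(-3*exp(-a))


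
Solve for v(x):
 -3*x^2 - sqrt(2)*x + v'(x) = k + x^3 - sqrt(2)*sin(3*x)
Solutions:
 v(x) = C1 + k*x + x^4/4 + x^3 + sqrt(2)*x^2/2 + sqrt(2)*cos(3*x)/3


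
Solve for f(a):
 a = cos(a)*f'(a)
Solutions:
 f(a) = C1 + Integral(a/cos(a), a)


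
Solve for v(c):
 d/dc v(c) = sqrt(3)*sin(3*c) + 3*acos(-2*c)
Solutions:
 v(c) = C1 + 3*c*acos(-2*c) + 3*sqrt(1 - 4*c^2)/2 - sqrt(3)*cos(3*c)/3


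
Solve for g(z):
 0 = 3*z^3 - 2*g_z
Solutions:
 g(z) = C1 + 3*z^4/8


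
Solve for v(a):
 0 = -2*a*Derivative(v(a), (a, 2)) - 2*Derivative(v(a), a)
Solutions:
 v(a) = C1 + C2*log(a)


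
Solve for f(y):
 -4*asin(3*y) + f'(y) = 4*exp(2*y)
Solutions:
 f(y) = C1 + 4*y*asin(3*y) + 4*sqrt(1 - 9*y^2)/3 + 2*exp(2*y)


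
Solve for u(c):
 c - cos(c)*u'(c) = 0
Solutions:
 u(c) = C1 + Integral(c/cos(c), c)


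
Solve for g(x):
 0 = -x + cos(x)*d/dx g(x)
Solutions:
 g(x) = C1 + Integral(x/cos(x), x)


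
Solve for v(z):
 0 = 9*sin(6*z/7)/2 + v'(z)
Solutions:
 v(z) = C1 + 21*cos(6*z/7)/4


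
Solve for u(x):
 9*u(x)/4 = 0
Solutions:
 u(x) = 0


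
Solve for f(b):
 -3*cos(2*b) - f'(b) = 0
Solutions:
 f(b) = C1 - 3*sin(2*b)/2


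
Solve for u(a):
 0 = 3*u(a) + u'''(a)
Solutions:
 u(a) = C3*exp(-3^(1/3)*a) + (C1*sin(3^(5/6)*a/2) + C2*cos(3^(5/6)*a/2))*exp(3^(1/3)*a/2)


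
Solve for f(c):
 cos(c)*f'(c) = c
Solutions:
 f(c) = C1 + Integral(c/cos(c), c)


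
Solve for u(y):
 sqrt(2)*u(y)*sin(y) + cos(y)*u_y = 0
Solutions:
 u(y) = C1*cos(y)^(sqrt(2))


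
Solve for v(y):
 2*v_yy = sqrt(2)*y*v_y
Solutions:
 v(y) = C1 + C2*erfi(2^(1/4)*y/2)


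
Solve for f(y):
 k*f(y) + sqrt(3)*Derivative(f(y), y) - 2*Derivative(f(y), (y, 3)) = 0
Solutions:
 f(y) = C1*exp(-2^(1/3)*y*(3^(2/3)*(-3*k + sqrt(9*k^2 - 2*sqrt(3)))^(1/3) + 2^(1/3)*3^(5/6)/(-3*k + sqrt(9*k^2 - 2*sqrt(3)))^(1/3))/6) + C2*exp(2^(1/3)*y*(3^(2/3)*(-3*k + sqrt(9*k^2 - 2*sqrt(3)))^(1/3)/12 - 3^(1/6)*I*(-3*k + sqrt(9*k^2 - 2*sqrt(3)))^(1/3)/4 - 2^(1/3)*sqrt(3)/((-3^(2/3) + 3*3^(1/6)*I)*(-3*k + sqrt(9*k^2 - 2*sqrt(3)))^(1/3)))) + C3*exp(2^(1/3)*y*(3^(2/3)*(-3*k + sqrt(9*k^2 - 2*sqrt(3)))^(1/3)/12 + 3^(1/6)*I*(-3*k + sqrt(9*k^2 - 2*sqrt(3)))^(1/3)/4 + 2^(1/3)*sqrt(3)/((3^(2/3) + 3*3^(1/6)*I)*(-3*k + sqrt(9*k^2 - 2*sqrt(3)))^(1/3))))


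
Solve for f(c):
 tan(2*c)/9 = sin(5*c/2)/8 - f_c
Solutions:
 f(c) = C1 + log(cos(2*c))/18 - cos(5*c/2)/20


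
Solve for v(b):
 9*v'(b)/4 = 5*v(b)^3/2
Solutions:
 v(b) = -3*sqrt(2)*sqrt(-1/(C1 + 10*b))/2
 v(b) = 3*sqrt(2)*sqrt(-1/(C1 + 10*b))/2


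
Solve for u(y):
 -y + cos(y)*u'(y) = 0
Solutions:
 u(y) = C1 + Integral(y/cos(y), y)


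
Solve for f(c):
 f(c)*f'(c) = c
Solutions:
 f(c) = -sqrt(C1 + c^2)
 f(c) = sqrt(C1 + c^2)


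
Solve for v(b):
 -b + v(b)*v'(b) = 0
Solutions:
 v(b) = -sqrt(C1 + b^2)
 v(b) = sqrt(C1 + b^2)


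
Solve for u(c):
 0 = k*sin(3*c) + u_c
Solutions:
 u(c) = C1 + k*cos(3*c)/3


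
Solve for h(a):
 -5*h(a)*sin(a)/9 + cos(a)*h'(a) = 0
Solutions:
 h(a) = C1/cos(a)^(5/9)


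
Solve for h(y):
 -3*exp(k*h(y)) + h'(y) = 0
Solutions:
 h(y) = Piecewise((log(-1/(C1*k + 3*k*y))/k, Ne(k, 0)), (nan, True))
 h(y) = Piecewise((C1 + 3*y, Eq(k, 0)), (nan, True))


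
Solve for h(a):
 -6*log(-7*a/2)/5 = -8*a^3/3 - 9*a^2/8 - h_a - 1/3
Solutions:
 h(a) = C1 - 2*a^4/3 - 3*a^3/8 + 6*a*log(-a)/5 + a*(-23 - 18*log(2) + 18*log(7))/15


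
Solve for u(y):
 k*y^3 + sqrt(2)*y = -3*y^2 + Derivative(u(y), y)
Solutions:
 u(y) = C1 + k*y^4/4 + y^3 + sqrt(2)*y^2/2


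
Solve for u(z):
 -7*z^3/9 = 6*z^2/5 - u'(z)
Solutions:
 u(z) = C1 + 7*z^4/36 + 2*z^3/5


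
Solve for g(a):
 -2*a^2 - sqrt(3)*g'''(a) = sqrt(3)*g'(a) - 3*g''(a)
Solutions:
 g(a) = C1 - 2*sqrt(3)*a^3/9 - 2*a^2 - 8*sqrt(3)*a/3 + (C2*sin(a/2) + C3*cos(a/2))*exp(sqrt(3)*a/2)


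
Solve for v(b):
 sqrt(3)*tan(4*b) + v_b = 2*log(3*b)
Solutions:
 v(b) = C1 + 2*b*log(b) - 2*b + 2*b*log(3) + sqrt(3)*log(cos(4*b))/4


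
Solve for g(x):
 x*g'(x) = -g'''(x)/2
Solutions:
 g(x) = C1 + Integral(C2*airyai(-2^(1/3)*x) + C3*airybi(-2^(1/3)*x), x)


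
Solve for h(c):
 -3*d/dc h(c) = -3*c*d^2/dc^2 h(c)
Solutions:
 h(c) = C1 + C2*c^2


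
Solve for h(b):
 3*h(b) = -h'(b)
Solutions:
 h(b) = C1*exp(-3*b)


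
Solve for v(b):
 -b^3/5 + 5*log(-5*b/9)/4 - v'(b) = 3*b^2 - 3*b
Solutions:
 v(b) = C1 - b^4/20 - b^3 + 3*b^2/2 + 5*b*log(-b)/4 + 5*b*(-2*log(3) - 1 + log(5))/4


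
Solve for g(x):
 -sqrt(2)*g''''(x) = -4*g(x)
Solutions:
 g(x) = C1*exp(-2^(3/8)*x) + C2*exp(2^(3/8)*x) + C3*sin(2^(3/8)*x) + C4*cos(2^(3/8)*x)


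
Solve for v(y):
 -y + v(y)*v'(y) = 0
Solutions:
 v(y) = -sqrt(C1 + y^2)
 v(y) = sqrt(C1 + y^2)


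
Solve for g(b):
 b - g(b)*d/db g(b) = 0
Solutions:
 g(b) = -sqrt(C1 + b^2)
 g(b) = sqrt(C1 + b^2)


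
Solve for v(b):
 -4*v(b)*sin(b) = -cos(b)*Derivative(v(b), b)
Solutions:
 v(b) = C1/cos(b)^4


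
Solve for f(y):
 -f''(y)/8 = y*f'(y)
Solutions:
 f(y) = C1 + C2*erf(2*y)


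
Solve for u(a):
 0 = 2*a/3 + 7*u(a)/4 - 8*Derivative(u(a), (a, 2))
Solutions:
 u(a) = C1*exp(-sqrt(14)*a/8) + C2*exp(sqrt(14)*a/8) - 8*a/21


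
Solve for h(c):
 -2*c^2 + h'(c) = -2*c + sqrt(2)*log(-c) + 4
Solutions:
 h(c) = C1 + 2*c^3/3 - c^2 + sqrt(2)*c*log(-c) + c*(4 - sqrt(2))


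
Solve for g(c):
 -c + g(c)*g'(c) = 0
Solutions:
 g(c) = -sqrt(C1 + c^2)
 g(c) = sqrt(C1 + c^2)


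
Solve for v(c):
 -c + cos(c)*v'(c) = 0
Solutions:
 v(c) = C1 + Integral(c/cos(c), c)


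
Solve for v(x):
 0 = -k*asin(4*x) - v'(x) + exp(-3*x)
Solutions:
 v(x) = C1 - k*x*asin(4*x) - k*sqrt(1 - 16*x^2)/4 - exp(-3*x)/3


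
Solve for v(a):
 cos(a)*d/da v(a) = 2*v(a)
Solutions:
 v(a) = C1*(sin(a) + 1)/(sin(a) - 1)


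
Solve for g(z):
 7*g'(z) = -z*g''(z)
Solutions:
 g(z) = C1 + C2/z^6


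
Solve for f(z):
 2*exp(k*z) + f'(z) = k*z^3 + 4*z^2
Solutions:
 f(z) = C1 + k*z^4/4 + 4*z^3/3 - 2*exp(k*z)/k


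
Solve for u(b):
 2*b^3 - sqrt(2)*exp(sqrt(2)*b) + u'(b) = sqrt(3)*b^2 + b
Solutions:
 u(b) = C1 - b^4/2 + sqrt(3)*b^3/3 + b^2/2 + exp(sqrt(2)*b)


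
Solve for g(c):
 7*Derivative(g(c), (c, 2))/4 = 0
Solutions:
 g(c) = C1 + C2*c


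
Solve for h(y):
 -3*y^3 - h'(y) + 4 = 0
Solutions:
 h(y) = C1 - 3*y^4/4 + 4*y


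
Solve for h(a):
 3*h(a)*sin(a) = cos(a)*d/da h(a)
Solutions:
 h(a) = C1/cos(a)^3


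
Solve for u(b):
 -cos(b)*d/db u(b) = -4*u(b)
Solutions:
 u(b) = C1*(sin(b)^2 + 2*sin(b) + 1)/(sin(b)^2 - 2*sin(b) + 1)


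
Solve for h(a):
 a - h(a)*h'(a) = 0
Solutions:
 h(a) = -sqrt(C1 + a^2)
 h(a) = sqrt(C1 + a^2)


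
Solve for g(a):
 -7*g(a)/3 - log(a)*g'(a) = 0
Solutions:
 g(a) = C1*exp(-7*li(a)/3)


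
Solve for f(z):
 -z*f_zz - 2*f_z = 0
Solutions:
 f(z) = C1 + C2/z


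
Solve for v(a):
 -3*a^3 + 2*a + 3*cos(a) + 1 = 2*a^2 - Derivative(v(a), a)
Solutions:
 v(a) = C1 + 3*a^4/4 + 2*a^3/3 - a^2 - a - 3*sin(a)


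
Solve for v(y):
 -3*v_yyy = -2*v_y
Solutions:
 v(y) = C1 + C2*exp(-sqrt(6)*y/3) + C3*exp(sqrt(6)*y/3)


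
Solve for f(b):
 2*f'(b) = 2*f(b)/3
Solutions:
 f(b) = C1*exp(b/3)


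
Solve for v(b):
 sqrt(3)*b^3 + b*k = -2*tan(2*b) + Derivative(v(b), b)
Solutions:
 v(b) = C1 + sqrt(3)*b^4/4 + b^2*k/2 - log(cos(2*b))


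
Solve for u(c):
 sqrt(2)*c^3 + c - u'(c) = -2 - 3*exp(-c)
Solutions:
 u(c) = C1 + sqrt(2)*c^4/4 + c^2/2 + 2*c - 3*exp(-c)


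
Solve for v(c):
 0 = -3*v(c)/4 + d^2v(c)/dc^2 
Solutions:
 v(c) = C1*exp(-sqrt(3)*c/2) + C2*exp(sqrt(3)*c/2)


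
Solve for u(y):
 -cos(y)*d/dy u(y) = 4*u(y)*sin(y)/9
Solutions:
 u(y) = C1*cos(y)^(4/9)


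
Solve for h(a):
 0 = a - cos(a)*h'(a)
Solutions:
 h(a) = C1 + Integral(a/cos(a), a)


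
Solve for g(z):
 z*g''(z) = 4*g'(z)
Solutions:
 g(z) = C1 + C2*z^5


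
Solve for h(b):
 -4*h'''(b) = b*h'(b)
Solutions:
 h(b) = C1 + Integral(C2*airyai(-2^(1/3)*b/2) + C3*airybi(-2^(1/3)*b/2), b)


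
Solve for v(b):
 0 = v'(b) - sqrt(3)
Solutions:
 v(b) = C1 + sqrt(3)*b


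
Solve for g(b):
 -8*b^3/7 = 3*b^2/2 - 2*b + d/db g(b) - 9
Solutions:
 g(b) = C1 - 2*b^4/7 - b^3/2 + b^2 + 9*b


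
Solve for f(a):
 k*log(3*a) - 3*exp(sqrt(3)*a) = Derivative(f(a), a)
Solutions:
 f(a) = C1 + a*k*log(a) + a*k*(-1 + log(3)) - sqrt(3)*exp(sqrt(3)*a)


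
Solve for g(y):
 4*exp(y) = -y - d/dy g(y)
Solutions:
 g(y) = C1 - y^2/2 - 4*exp(y)


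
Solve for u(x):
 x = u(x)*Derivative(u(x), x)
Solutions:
 u(x) = -sqrt(C1 + x^2)
 u(x) = sqrt(C1 + x^2)


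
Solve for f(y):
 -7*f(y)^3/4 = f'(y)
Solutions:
 f(y) = -sqrt(2)*sqrt(-1/(C1 - 7*y))
 f(y) = sqrt(2)*sqrt(-1/(C1 - 7*y))


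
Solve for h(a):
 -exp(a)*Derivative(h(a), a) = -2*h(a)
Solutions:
 h(a) = C1*exp(-2*exp(-a))


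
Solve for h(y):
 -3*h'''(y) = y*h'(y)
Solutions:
 h(y) = C1 + Integral(C2*airyai(-3^(2/3)*y/3) + C3*airybi(-3^(2/3)*y/3), y)


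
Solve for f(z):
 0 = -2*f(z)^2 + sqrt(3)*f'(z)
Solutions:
 f(z) = -3/(C1 + 2*sqrt(3)*z)


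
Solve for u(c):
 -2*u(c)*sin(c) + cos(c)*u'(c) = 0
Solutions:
 u(c) = C1/cos(c)^2


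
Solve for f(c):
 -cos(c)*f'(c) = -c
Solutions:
 f(c) = C1 + Integral(c/cos(c), c)


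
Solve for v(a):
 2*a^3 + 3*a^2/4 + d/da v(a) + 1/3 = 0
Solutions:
 v(a) = C1 - a^4/2 - a^3/4 - a/3


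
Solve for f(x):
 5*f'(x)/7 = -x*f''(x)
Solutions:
 f(x) = C1 + C2*x^(2/7)


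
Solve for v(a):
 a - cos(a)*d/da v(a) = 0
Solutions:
 v(a) = C1 + Integral(a/cos(a), a)


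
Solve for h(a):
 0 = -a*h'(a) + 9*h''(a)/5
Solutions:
 h(a) = C1 + C2*erfi(sqrt(10)*a/6)


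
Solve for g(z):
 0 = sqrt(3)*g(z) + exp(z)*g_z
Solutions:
 g(z) = C1*exp(sqrt(3)*exp(-z))


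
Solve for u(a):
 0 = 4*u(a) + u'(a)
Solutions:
 u(a) = C1*exp(-4*a)


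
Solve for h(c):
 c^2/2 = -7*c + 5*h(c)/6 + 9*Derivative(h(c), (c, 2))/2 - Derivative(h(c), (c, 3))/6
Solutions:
 h(c) = C1*exp(c*(-2^(2/3)*(sqrt(14605) + 1463)^(1/3)/4 - 81*2^(1/3)/(2*(sqrt(14605) + 1463)^(1/3)) + 9))*sin(2^(1/3)*sqrt(3)*c*(-2^(1/3)*(sqrt(14605) + 1463)^(1/3) + 162/(sqrt(14605) + 1463)^(1/3))/4) + C2*exp(c*(-2^(2/3)*(sqrt(14605) + 1463)^(1/3)/4 - 81*2^(1/3)/(2*(sqrt(14605) + 1463)^(1/3)) + 9))*cos(2^(1/3)*sqrt(3)*c*(-2^(1/3)*(sqrt(14605) + 1463)^(1/3) + 162/(sqrt(14605) + 1463)^(1/3))/4) + C3*exp(c*(81*2^(1/3)/(sqrt(14605) + 1463)^(1/3) + 9 + 2^(2/3)*(sqrt(14605) + 1463)^(1/3)/2)) + 3*c^2/5 + 42*c/5 - 162/25


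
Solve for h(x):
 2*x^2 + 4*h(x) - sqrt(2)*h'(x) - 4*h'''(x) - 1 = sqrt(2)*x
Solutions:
 h(x) = C1*exp(3^(1/3)*x*(-(36 + sqrt(6)*sqrt(sqrt(2) + 216))^(1/3) + sqrt(2)*3^(1/3)/(36 + sqrt(6)*sqrt(sqrt(2) + 216))^(1/3))/12)*sin(3^(1/6)*x*(3*sqrt(2)/(36 + sqrt(6)*sqrt(sqrt(2) + 216))^(1/3) + 3^(2/3)*(36 + sqrt(6)*sqrt(sqrt(2) + 216))^(1/3))/12) + C2*exp(3^(1/3)*x*(-(36 + sqrt(6)*sqrt(sqrt(2) + 216))^(1/3) + sqrt(2)*3^(1/3)/(36 + sqrt(6)*sqrt(sqrt(2) + 216))^(1/3))/12)*cos(3^(1/6)*x*(3*sqrt(2)/(36 + sqrt(6)*sqrt(sqrt(2) + 216))^(1/3) + 3^(2/3)*(36 + sqrt(6)*sqrt(sqrt(2) + 216))^(1/3))/12) + C3*exp(-3^(1/3)*x*(-(36 + sqrt(6)*sqrt(sqrt(2) + 216))^(1/3) + sqrt(2)*3^(1/3)/(36 + sqrt(6)*sqrt(sqrt(2) + 216))^(1/3))/6) - x^2/2 + 1/4


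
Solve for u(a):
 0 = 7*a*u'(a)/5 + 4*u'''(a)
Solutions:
 u(a) = C1 + Integral(C2*airyai(-350^(1/3)*a/10) + C3*airybi(-350^(1/3)*a/10), a)


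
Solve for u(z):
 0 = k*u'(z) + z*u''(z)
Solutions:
 u(z) = C1 + z^(1 - re(k))*(C2*sin(log(z)*Abs(im(k))) + C3*cos(log(z)*im(k)))


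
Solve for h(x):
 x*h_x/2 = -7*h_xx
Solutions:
 h(x) = C1 + C2*erf(sqrt(7)*x/14)


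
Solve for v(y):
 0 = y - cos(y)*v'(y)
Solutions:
 v(y) = C1 + Integral(y/cos(y), y)


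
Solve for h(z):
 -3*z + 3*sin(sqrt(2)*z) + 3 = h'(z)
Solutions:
 h(z) = C1 - 3*z^2/2 + 3*z - 3*sqrt(2)*cos(sqrt(2)*z)/2


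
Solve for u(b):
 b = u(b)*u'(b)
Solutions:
 u(b) = -sqrt(C1 + b^2)
 u(b) = sqrt(C1 + b^2)


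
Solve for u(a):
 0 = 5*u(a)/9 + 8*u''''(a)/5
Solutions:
 u(a) = (C1*sin(sqrt(15)*2^(3/4)*a/12) + C2*cos(sqrt(15)*2^(3/4)*a/12))*exp(-sqrt(15)*2^(3/4)*a/12) + (C3*sin(sqrt(15)*2^(3/4)*a/12) + C4*cos(sqrt(15)*2^(3/4)*a/12))*exp(sqrt(15)*2^(3/4)*a/12)


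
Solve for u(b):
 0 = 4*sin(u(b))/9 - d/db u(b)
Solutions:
 -4*b/9 + log(cos(u(b)) - 1)/2 - log(cos(u(b)) + 1)/2 = C1


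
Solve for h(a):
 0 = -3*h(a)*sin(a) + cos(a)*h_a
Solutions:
 h(a) = C1/cos(a)^3


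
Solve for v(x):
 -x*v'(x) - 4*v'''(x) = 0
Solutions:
 v(x) = C1 + Integral(C2*airyai(-2^(1/3)*x/2) + C3*airybi(-2^(1/3)*x/2), x)


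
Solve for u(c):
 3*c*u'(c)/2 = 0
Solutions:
 u(c) = C1


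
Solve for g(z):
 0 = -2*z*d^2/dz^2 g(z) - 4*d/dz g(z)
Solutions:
 g(z) = C1 + C2/z


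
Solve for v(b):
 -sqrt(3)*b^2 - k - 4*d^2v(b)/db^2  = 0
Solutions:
 v(b) = C1 + C2*b - sqrt(3)*b^4/48 - b^2*k/8


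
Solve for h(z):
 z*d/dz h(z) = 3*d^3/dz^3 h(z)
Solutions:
 h(z) = C1 + Integral(C2*airyai(3^(2/3)*z/3) + C3*airybi(3^(2/3)*z/3), z)


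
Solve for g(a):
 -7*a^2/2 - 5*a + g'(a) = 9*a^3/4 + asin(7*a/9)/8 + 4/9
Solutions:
 g(a) = C1 + 9*a^4/16 + 7*a^3/6 + 5*a^2/2 + a*asin(7*a/9)/8 + 4*a/9 + sqrt(81 - 49*a^2)/56


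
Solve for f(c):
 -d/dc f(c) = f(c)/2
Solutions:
 f(c) = C1*exp(-c/2)


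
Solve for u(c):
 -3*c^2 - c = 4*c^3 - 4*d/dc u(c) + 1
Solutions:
 u(c) = C1 + c^4/4 + c^3/4 + c^2/8 + c/4


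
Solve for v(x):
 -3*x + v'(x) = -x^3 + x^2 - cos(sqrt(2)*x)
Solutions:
 v(x) = C1 - x^4/4 + x^3/3 + 3*x^2/2 - sqrt(2)*sin(sqrt(2)*x)/2


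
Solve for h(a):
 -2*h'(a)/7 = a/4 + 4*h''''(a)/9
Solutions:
 h(a) = C1 + C4*exp(-42^(2/3)*a/14) - 7*a^2/16 + (C2*sin(3*14^(2/3)*3^(1/6)*a/28) + C3*cos(3*14^(2/3)*3^(1/6)*a/28))*exp(42^(2/3)*a/28)


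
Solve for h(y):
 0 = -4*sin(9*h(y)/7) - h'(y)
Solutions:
 4*y + 7*log(cos(9*h(y)/7) - 1)/18 - 7*log(cos(9*h(y)/7) + 1)/18 = C1


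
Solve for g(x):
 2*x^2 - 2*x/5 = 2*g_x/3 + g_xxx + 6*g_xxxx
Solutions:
 g(x) = C1 + C2*exp(x*(-2 + (18*sqrt(326) + 325)^(-1/3) + (18*sqrt(326) + 325)^(1/3))/36)*sin(sqrt(3)*x*(-(18*sqrt(326) + 325)^(1/3) + (18*sqrt(326) + 325)^(-1/3))/36) + C3*exp(x*(-2 + (18*sqrt(326) + 325)^(-1/3) + (18*sqrt(326) + 325)^(1/3))/36)*cos(sqrt(3)*x*(-(18*sqrt(326) + 325)^(1/3) + (18*sqrt(326) + 325)^(-1/3))/36) + C4*exp(-x*((18*sqrt(326) + 325)^(-1/3) + 1 + (18*sqrt(326) + 325)^(1/3))/18) + x^3 - 3*x^2/10 - 9*x


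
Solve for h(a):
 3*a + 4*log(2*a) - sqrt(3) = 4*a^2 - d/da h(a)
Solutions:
 h(a) = C1 + 4*a^3/3 - 3*a^2/2 - 4*a*log(a) - a*log(16) + sqrt(3)*a + 4*a


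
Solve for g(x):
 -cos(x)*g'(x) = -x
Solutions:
 g(x) = C1 + Integral(x/cos(x), x)


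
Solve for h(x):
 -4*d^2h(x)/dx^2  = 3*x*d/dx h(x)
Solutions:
 h(x) = C1 + C2*erf(sqrt(6)*x/4)


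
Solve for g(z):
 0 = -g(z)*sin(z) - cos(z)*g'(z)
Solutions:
 g(z) = C1*cos(z)


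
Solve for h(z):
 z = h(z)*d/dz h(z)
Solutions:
 h(z) = -sqrt(C1 + z^2)
 h(z) = sqrt(C1 + z^2)


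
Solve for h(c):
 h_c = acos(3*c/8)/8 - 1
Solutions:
 h(c) = C1 + c*acos(3*c/8)/8 - c - sqrt(64 - 9*c^2)/24


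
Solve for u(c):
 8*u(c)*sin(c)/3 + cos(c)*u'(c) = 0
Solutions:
 u(c) = C1*cos(c)^(8/3)


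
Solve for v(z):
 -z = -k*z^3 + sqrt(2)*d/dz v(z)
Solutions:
 v(z) = C1 + sqrt(2)*k*z^4/8 - sqrt(2)*z^2/4


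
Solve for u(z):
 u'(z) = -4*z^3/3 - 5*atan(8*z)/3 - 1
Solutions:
 u(z) = C1 - z^4/3 - 5*z*atan(8*z)/3 - z + 5*log(64*z^2 + 1)/48


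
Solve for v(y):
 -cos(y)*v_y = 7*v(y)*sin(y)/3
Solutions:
 v(y) = C1*cos(y)^(7/3)


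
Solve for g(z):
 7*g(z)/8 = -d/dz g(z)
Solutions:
 g(z) = C1*exp(-7*z/8)


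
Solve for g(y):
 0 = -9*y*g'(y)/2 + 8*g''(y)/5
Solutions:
 g(y) = C1 + C2*erfi(3*sqrt(10)*y/8)


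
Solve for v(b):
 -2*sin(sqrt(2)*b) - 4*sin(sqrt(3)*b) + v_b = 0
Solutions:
 v(b) = C1 - sqrt(2)*cos(sqrt(2)*b) - 4*sqrt(3)*cos(sqrt(3)*b)/3


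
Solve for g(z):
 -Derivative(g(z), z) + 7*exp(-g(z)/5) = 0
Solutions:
 g(z) = 5*log(C1 + 7*z/5)


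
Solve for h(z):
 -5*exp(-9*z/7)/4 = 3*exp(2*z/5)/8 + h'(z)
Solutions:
 h(z) = C1 - 15*exp(2*z/5)/16 + 35*exp(-9*z/7)/36


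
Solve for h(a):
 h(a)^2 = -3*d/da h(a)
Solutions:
 h(a) = 3/(C1 + a)


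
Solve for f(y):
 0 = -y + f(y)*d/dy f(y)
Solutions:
 f(y) = -sqrt(C1 + y^2)
 f(y) = sqrt(C1 + y^2)


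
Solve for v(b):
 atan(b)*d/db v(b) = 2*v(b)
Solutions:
 v(b) = C1*exp(2*Integral(1/atan(b), b))


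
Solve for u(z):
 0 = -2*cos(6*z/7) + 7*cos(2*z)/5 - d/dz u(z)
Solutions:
 u(z) = C1 - 7*sin(6*z/7)/3 + 7*sin(2*z)/10


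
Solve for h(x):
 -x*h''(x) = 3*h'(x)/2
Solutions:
 h(x) = C1 + C2/sqrt(x)


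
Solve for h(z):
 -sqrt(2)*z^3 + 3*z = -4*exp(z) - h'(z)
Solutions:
 h(z) = C1 + sqrt(2)*z^4/4 - 3*z^2/2 - 4*exp(z)


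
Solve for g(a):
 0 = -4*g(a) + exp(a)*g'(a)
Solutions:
 g(a) = C1*exp(-4*exp(-a))


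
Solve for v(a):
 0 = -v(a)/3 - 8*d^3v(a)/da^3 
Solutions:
 v(a) = C3*exp(-3^(2/3)*a/6) + (C1*sin(3^(1/6)*a/4) + C2*cos(3^(1/6)*a/4))*exp(3^(2/3)*a/12)


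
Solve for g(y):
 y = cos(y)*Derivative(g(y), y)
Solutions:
 g(y) = C1 + Integral(y/cos(y), y)


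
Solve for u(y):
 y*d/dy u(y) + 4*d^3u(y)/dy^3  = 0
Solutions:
 u(y) = C1 + Integral(C2*airyai(-2^(1/3)*y/2) + C3*airybi(-2^(1/3)*y/2), y)


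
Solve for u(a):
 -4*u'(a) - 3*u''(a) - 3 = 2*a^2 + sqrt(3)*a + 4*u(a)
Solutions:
 u(a) = -a^2/2 - sqrt(3)*a/4 + a + (C1*sin(2*sqrt(2)*a/3) + C2*cos(2*sqrt(2)*a/3))*exp(-2*a/3) - 1 + sqrt(3)/4


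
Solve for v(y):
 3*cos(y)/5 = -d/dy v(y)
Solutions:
 v(y) = C1 - 3*sin(y)/5


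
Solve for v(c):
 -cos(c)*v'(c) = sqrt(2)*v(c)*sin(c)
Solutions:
 v(c) = C1*cos(c)^(sqrt(2))


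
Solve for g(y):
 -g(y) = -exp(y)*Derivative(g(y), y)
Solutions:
 g(y) = C1*exp(-exp(-y))


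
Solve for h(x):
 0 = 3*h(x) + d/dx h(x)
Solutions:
 h(x) = C1*exp(-3*x)


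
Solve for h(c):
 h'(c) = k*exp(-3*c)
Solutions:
 h(c) = C1 - k*exp(-3*c)/3


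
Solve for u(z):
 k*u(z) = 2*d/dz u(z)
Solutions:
 u(z) = C1*exp(k*z/2)


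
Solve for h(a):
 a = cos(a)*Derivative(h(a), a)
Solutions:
 h(a) = C1 + Integral(a/cos(a), a)


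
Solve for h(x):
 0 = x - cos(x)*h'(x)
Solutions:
 h(x) = C1 + Integral(x/cos(x), x)


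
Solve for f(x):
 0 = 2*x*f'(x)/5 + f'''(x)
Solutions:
 f(x) = C1 + Integral(C2*airyai(-2^(1/3)*5^(2/3)*x/5) + C3*airybi(-2^(1/3)*5^(2/3)*x/5), x)


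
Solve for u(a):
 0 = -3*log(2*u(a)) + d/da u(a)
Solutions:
 -Integral(1/(log(_y) + log(2)), (_y, u(a)))/3 = C1 - a


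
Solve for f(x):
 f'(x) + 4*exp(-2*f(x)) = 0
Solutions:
 f(x) = log(-sqrt(C1 - 8*x))
 f(x) = log(C1 - 8*x)/2


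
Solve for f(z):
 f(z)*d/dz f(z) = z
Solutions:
 f(z) = -sqrt(C1 + z^2)
 f(z) = sqrt(C1 + z^2)


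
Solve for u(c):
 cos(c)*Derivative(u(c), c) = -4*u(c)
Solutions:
 u(c) = C1*(sin(c)^2 - 2*sin(c) + 1)/(sin(c)^2 + 2*sin(c) + 1)


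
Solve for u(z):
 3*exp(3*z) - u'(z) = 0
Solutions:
 u(z) = C1 + exp(3*z)


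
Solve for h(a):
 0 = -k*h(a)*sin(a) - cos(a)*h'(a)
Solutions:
 h(a) = C1*exp(k*log(cos(a)))


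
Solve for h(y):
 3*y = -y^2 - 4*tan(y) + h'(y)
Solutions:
 h(y) = C1 + y^3/3 + 3*y^2/2 - 4*log(cos(y))
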